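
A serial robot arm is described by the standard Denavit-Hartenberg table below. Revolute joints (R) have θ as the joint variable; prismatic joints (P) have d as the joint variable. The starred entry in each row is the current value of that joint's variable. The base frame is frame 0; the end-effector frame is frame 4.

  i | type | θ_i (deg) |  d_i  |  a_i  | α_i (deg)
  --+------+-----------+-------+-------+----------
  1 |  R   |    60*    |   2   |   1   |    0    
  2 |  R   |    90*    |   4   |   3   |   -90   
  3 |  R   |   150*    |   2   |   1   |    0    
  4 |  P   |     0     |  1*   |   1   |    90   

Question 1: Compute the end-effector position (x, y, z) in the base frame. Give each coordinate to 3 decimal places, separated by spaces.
after link 1: o_1 = (0.5000, 0.8660, 2.0000)
after link 2: o_2 = (-2.0981, 2.3660, 6.0000)
after link 3: o_3 = (-2.3481, 0.2010, 5.5000)
after link 4: o_4 = (-2.0981, -1.0981, 5.0000)

-2.098 -1.098 5.000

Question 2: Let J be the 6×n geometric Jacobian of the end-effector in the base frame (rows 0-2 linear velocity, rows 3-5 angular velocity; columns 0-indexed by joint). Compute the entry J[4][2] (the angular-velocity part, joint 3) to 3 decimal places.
axis z_2 = (-0.5000,-0.8660,0.0000); lever o_n−o_2 = (-0.0000,-3.4641,-1.0000)
cross product → J_v[:, 2] = (0.8660,-0.5000,1.7321)
J_ω[:, 2] = z_2
entry J[4][2] = -0.8660

-0.866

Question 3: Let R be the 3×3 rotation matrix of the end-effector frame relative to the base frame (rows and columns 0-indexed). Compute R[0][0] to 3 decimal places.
End-effector x-axis (col 0 of R) = (0.7500,-0.4330,-0.5000)
R[0][0] = 0.7500

0.750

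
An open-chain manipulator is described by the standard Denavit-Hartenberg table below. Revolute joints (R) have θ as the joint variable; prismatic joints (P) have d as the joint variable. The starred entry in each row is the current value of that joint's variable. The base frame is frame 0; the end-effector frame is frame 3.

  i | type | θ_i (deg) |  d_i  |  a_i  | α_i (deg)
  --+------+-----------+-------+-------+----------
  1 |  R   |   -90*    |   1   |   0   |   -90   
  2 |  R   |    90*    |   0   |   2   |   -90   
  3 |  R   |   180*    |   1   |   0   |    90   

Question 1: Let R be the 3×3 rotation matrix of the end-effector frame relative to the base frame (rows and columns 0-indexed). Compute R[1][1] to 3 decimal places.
End-effector y-axis (col 1 of R) = (0.0000,1.0000,-0.0000)
R[1][1] = 1.0000

1.000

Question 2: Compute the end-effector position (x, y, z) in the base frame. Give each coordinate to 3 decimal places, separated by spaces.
0.000 1.000 -1.000

after link 1: o_1 = (0.0000, 0.0000, 1.0000)
after link 2: o_2 = (0.0000, -0.0000, -1.0000)
after link 3: o_3 = (0.0000, 1.0000, -1.0000)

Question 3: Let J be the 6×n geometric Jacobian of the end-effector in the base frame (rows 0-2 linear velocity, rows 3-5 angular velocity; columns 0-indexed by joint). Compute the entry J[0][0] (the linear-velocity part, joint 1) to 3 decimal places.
-1.000

axis z_0 = ẑ; lever o_n−o_0 = (0.0000,1.0000,-1.0000)
cross product → J_v[:, 0] = (-1.0000,0.0000,0.0000)
J_ω[:, 0] = z_0
entry J[0][0] = -1.0000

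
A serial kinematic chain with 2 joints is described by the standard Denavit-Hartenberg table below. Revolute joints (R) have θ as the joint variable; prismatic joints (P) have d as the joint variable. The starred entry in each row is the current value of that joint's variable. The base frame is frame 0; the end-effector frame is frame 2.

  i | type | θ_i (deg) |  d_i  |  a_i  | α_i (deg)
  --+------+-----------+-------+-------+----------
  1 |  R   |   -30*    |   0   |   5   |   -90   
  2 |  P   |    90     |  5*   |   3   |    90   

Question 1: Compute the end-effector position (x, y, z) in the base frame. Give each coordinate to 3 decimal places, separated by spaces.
6.830 1.830 -3.000

after link 1: o_1 = (4.3301, -2.5000, 0.0000)
after link 2: o_2 = (6.8301, 1.8301, -3.0000)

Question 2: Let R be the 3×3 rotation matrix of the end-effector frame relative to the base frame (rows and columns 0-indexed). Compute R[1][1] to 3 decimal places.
End-effector y-axis (col 1 of R) = (0.5000,0.8660,0.0000)
R[1][1] = 0.8660

0.866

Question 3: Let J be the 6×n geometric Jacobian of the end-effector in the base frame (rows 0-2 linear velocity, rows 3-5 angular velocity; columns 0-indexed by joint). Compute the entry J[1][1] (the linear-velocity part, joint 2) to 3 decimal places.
prismatic axis z_1 = (0.5000,0.8660,0.0000)
J_v[:, 1] = z_1; J_ω[:, 1] = (0,0,0)
entry J[1][1] = 0.8660

0.866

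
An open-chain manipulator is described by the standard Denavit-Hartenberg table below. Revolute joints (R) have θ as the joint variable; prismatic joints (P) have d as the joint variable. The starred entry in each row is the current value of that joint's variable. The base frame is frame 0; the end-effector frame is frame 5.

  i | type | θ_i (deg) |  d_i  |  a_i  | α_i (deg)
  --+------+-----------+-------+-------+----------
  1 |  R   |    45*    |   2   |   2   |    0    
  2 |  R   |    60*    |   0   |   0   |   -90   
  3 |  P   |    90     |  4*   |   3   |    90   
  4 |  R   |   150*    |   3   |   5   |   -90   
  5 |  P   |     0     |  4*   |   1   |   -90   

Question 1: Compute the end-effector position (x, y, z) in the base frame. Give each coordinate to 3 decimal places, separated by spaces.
-2.778 3.397 6.196

after link 1: o_1 = (1.4142, 1.4142, 2.0000)
after link 2: o_2 = (1.4142, 1.4142, 2.0000)
after link 3: o_3 = (-2.4495, 0.3789, -1.0000)
after link 4: o_4 = (-5.6408, 2.6297, 3.3301)
after link 5: o_5 = (-2.7777, 3.3968, 6.1962)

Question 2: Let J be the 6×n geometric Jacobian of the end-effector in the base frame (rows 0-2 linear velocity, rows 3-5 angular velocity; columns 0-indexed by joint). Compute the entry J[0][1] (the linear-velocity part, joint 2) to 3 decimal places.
axis z_1 = (0.0000,0.0000,1.0000); lever o_n−o_1 = (-4.1919,1.9826,4.1962)
cross product → J_v[:, 1] = (-1.9826,-4.1919,0.0000)
J_ω[:, 1] = z_1
entry J[0][1] = -1.9826

-1.983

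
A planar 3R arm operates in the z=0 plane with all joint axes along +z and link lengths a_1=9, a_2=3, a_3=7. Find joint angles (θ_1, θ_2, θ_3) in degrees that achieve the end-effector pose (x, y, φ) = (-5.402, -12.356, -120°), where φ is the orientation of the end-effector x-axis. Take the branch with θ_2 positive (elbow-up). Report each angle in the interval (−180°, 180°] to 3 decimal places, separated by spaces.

-119.998 150.010 -150.012

wrist centre = target − a_3·(cos φ, sin φ) = (-1.9020, -6.2938)
cos θ_2 = (43.2298−9²−3²)/(2·9·3) = -0.8661; θ_2 = 150.0102° (elbow-up)
β = atan2(-6.2938,-1.9020) = -106.8149°; ψ = atan2(1.4995,6.4017) = 13.1834°
θ_1 = β − ψ = -119.9983°
θ_3 = φ − θ_1 − θ_2 = -150.0120° (wrapped to (-180°,180°])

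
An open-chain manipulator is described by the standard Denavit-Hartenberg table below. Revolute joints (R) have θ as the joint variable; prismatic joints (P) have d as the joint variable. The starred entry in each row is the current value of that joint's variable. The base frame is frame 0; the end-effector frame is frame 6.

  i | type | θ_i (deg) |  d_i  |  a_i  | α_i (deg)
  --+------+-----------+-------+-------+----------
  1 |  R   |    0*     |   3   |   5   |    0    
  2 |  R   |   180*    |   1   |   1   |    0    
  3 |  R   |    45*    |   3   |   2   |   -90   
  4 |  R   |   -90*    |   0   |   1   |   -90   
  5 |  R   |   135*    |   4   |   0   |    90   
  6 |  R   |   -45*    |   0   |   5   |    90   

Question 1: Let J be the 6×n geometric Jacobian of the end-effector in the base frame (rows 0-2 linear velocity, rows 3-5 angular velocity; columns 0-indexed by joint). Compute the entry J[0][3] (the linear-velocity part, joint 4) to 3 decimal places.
axis z_3 = (0.7071,-0.7071,0.0000); lever o_n−o_3 = (-2.0962,1.4393,-1.5000)
cross product → J_v[:, 3] = (1.0607,1.0607,-0.4645)
J_ω[:, 3] = z_3
entry J[0][3] = 1.0607

1.061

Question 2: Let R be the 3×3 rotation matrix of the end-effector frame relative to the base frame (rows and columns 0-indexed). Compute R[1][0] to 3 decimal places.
End-effector x-axis (col 0 of R) = (0.1464,0.8536,-0.5000)
R[1][0] = 0.8536

0.854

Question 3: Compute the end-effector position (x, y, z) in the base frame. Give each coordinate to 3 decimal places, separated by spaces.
after link 1: o_1 = (5.0000, 0.0000, 3.0000)
after link 2: o_2 = (4.0000, 0.0000, 4.0000)
after link 3: o_3 = (2.5858, -1.4142, 7.0000)
after link 4: o_4 = (2.5858, -1.4142, 8.0000)
after link 5: o_5 = (-0.2426, -4.2426, 8.0000)
after link 6: o_6 = (0.4896, 0.0251, 5.5000)

0.490 0.025 5.500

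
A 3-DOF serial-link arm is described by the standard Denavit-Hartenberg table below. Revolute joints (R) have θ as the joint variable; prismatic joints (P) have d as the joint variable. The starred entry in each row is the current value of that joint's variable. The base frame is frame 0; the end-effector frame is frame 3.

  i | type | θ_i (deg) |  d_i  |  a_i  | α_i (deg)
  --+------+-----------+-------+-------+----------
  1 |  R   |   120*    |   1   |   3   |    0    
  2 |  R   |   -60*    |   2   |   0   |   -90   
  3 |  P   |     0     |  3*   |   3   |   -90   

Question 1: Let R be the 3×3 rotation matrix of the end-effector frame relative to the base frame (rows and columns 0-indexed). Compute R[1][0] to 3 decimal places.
0.866

End-effector x-axis (col 0 of R) = (0.5000,0.8660,0.0000)
R[1][0] = 0.8660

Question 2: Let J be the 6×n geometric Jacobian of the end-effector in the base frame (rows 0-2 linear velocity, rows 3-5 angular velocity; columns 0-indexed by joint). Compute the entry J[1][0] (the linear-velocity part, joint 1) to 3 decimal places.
axis z_0 = ẑ; lever o_n−o_0 = (-2.5981,6.6962,3.0000)
cross product → J_v[:, 0] = (-6.6962,-2.5981,0.0000)
J_ω[:, 0] = z_0
entry J[1][0] = -2.5981

-2.598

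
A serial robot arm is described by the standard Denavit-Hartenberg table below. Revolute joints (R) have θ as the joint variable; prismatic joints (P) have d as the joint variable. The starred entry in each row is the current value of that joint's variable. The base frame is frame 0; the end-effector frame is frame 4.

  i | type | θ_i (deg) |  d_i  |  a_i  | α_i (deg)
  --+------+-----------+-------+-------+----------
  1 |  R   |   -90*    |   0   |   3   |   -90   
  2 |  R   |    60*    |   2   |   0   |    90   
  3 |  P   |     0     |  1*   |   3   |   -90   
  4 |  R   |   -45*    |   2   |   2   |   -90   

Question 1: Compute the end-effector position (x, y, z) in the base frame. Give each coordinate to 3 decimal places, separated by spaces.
4.000 -7.298 -2.616

after link 1: o_1 = (0.0000, -3.0000, 0.0000)
after link 2: o_2 = (2.0000, -3.0000, 0.0000)
after link 3: o_3 = (2.0000, -5.3660, -2.0981)
after link 4: o_4 = (4.0000, -7.2979, -2.6157)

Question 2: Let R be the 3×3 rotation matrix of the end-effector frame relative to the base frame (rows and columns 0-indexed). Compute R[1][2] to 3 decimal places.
End-effector z-axis (col 2 of R) = (0.0000,0.2588,-0.9659)
R[1][2] = 0.2588

0.259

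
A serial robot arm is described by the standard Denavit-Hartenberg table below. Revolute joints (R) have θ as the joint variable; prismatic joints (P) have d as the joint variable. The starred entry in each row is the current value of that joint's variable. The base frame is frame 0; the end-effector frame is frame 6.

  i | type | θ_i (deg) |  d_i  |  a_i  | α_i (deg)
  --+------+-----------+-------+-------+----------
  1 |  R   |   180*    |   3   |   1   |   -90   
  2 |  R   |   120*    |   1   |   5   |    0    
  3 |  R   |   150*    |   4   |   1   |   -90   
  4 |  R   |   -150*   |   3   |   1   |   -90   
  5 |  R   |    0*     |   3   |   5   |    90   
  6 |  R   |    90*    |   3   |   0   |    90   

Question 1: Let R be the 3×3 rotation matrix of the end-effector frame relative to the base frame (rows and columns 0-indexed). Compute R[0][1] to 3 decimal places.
-1.000

End-effector y-axis (col 1 of R) = (-1.0000,0.0000,0.0000)
R[0][1] = -1.0000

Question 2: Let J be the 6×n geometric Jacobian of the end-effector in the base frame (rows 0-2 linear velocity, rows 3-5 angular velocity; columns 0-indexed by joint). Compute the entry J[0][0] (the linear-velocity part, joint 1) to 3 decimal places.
10.598

axis z_0 = ẑ; lever o_n−o_0 = (-4.5000,-10.5981,-4.0263)
cross product → J_v[:, 0] = (10.5981,-4.5000,0.0000)
J_ω[:, 0] = z_0
entry J[0][0] = 10.5981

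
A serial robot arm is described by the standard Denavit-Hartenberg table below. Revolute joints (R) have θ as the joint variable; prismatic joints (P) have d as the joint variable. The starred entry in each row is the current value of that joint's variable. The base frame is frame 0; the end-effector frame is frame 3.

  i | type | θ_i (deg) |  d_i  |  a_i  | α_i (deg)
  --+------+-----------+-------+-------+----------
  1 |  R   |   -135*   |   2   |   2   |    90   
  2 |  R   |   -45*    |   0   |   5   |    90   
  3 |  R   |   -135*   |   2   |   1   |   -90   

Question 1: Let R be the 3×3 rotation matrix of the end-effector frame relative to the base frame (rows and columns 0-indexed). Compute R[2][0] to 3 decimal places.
End-effector x-axis (col 0 of R) = (0.8536,-0.1464,0.5000)
R[2][0] = 0.5000

0.500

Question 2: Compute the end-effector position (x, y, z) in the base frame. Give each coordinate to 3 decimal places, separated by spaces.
-2.061 -3.061 -2.450

after link 1: o_1 = (-1.4142, -1.4142, 2.0000)
after link 2: o_2 = (-3.9142, -3.9142, -1.5355)
after link 3: o_3 = (-2.0607, -3.0607, -2.4497)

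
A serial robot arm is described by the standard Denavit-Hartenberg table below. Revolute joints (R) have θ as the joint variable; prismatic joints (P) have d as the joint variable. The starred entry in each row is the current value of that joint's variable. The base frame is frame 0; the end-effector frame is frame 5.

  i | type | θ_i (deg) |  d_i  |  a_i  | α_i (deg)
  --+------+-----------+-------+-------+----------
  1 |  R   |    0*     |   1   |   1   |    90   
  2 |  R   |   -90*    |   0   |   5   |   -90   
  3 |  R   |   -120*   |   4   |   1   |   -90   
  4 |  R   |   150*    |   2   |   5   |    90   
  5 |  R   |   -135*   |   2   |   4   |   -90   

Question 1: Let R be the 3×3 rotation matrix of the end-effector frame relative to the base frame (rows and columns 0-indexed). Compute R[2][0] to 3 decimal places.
End-effector x-axis (col 0 of R) = (0.3536,-0.1768,0.9186)
R[2][0] = 0.9186

0.919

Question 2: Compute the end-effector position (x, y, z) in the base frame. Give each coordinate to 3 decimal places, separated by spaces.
after link 1: o_1 = (1.0000, 0.0000, 1.0000)
after link 2: o_2 = (1.0000, -0.0000, -4.0000)
after link 3: o_3 = (5.0000, -0.8660, -3.5000)
after link 4: o_4 = (2.5000, 1.8840, -7.3971)
after link 5: o_5 = (2.1822, 0.3108, -3.2229)

2.182 0.311 -3.223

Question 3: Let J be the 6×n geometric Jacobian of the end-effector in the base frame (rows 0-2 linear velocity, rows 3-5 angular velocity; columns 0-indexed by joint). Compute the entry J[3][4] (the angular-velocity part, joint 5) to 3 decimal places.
-0.866

axis z_4 = (-0.8660,-0.4330,0.2500); lever o_n−o_4 = (-0.3178,-1.5731,4.1742)
cross product → J_v[:, 4] = (-1.4142,3.5355,1.2247)
J_ω[:, 4] = z_4
entry J[3][4] = -0.8660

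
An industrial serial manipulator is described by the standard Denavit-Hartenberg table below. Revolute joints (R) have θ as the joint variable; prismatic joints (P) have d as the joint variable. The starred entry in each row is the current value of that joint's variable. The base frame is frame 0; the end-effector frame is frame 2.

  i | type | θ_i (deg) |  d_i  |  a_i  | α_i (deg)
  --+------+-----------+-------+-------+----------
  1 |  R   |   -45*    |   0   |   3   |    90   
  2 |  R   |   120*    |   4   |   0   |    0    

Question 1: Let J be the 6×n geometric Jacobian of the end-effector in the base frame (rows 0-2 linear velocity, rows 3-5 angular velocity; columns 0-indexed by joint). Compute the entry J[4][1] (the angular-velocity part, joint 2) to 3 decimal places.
axis z_1 = (-0.7071,-0.7071,0.0000); lever o_n−o_1 = (-2.8284,-2.8284,0.0000)
cross product → J_v[:, 1] = (0.0000,0.0000,0.0000)
J_ω[:, 1] = z_1
entry J[4][1] = -0.7071

-0.707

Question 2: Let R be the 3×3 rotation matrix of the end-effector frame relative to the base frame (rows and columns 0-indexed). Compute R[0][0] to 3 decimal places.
-0.354

End-effector x-axis (col 0 of R) = (-0.3536,0.3536,0.8660)
R[0][0] = -0.3536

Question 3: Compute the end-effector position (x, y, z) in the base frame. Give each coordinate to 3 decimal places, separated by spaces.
-0.707 -4.950 0.000

after link 1: o_1 = (2.1213, -2.1213, 0.0000)
after link 2: o_2 = (-0.7071, -4.9497, 0.0000)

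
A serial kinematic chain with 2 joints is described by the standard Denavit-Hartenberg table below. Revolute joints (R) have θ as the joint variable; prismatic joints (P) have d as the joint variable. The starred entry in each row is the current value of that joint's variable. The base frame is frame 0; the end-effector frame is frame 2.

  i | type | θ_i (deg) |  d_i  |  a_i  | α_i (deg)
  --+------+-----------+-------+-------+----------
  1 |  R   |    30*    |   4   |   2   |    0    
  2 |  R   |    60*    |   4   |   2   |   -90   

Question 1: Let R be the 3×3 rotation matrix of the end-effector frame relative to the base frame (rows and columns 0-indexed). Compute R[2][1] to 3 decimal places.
End-effector y-axis (col 1 of R) = (-0.0000,0.0000,-1.0000)
R[2][1] = -1.0000

-1.000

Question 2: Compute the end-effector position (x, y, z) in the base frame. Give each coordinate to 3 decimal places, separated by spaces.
1.732 3.000 8.000

after link 1: o_1 = (1.7321, 1.0000, 4.0000)
after link 2: o_2 = (1.7321, 3.0000, 8.0000)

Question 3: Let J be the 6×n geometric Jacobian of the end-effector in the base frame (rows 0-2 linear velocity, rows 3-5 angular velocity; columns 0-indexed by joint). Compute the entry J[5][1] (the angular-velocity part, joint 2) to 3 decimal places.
1.000

axis z_1 = (0.0000,0.0000,1.0000); lever o_n−o_1 = (0.0000,2.0000,4.0000)
cross product → J_v[:, 1] = (-2.0000,0.0000,0.0000)
J_ω[:, 1] = z_1
entry J[5][1] = 1.0000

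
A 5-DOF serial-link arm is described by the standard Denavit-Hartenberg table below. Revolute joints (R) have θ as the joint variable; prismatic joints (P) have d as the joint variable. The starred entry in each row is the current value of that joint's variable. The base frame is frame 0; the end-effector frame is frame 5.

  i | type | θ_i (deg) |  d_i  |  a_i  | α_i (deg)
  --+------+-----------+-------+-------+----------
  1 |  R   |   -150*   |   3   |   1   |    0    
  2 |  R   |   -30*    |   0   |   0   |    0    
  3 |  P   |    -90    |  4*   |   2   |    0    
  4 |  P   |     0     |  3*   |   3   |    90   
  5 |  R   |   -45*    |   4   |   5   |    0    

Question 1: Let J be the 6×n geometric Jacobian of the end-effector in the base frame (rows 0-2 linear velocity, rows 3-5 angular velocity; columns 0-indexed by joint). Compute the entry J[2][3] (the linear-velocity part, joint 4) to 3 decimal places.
prismatic axis z_3 = (0.0000,0.0000,1.0000)
J_v[:, 3] = z_3; J_ω[:, 3] = (0,0,0)
entry J[2][3] = 1.0000

1.000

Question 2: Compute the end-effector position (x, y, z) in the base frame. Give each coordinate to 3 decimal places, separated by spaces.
3.134 8.036 6.464

after link 1: o_1 = (-0.8660, -0.5000, 3.0000)
after link 2: o_2 = (-0.8660, -0.5000, 3.0000)
after link 3: o_3 = (-0.8660, 1.5000, 7.0000)
after link 4: o_4 = (-0.8660, 4.5000, 10.0000)
after link 5: o_5 = (3.1340, 8.0355, 6.4645)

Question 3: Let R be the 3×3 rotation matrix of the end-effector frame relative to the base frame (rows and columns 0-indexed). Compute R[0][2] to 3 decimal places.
End-effector z-axis (col 2 of R) = (1.0000,0.0000,0.0000)
R[0][2] = 1.0000

1.000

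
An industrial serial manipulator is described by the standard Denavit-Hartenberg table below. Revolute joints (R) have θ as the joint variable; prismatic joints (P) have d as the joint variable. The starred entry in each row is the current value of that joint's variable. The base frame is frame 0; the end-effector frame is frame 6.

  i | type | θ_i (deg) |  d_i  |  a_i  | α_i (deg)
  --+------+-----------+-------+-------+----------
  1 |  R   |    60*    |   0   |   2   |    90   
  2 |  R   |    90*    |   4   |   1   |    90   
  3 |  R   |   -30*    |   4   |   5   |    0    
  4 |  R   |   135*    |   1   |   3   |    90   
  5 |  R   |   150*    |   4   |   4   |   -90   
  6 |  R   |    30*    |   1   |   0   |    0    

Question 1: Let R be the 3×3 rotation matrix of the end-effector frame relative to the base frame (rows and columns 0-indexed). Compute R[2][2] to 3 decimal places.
0.129

End-effector z-axis (col 2 of R) = (-0.8513,-0.5085,0.1294)
R[2][2] = 0.1294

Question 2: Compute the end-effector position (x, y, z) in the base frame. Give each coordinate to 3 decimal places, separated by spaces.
5.456 6.242 9.443

after link 1: o_1 = (1.0000, 1.7321, 0.0000)
after link 2: o_2 = (4.4641, -0.2679, 1.0000)
after link 3: o_3 = (4.2990, 4.4462, 5.3301)
after link 4: o_4 = (7.3086, 3.8633, 4.5537)
after link 5: o_5 = (6.3074, 6.7507, 9.3139)
after link 6: o_6 = (5.4561, 6.2422, 9.4434)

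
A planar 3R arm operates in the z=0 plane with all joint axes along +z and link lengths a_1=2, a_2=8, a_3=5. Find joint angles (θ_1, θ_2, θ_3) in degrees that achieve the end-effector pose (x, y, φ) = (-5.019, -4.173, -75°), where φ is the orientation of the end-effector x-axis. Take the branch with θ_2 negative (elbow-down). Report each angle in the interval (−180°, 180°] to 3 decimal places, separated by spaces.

-44.999 -150.003 120.002

wrist centre = target − a_3·(cos φ, sin φ) = (-6.3131, 0.6566)
cos θ_2 = (40.2863−2²−8²)/(2·2·8) = -0.8661; θ_2 = -150.0031° (elbow-down)
β = atan2(0.6566,-6.3131) = 174.0620°; ψ = atan2(-3.9996,-4.9284) = -140.9391°
θ_1 = β − ψ = 315.0011°
θ_3 = φ − θ_1 − θ_2 = 120.0019° (wrapped to (-180°,180°])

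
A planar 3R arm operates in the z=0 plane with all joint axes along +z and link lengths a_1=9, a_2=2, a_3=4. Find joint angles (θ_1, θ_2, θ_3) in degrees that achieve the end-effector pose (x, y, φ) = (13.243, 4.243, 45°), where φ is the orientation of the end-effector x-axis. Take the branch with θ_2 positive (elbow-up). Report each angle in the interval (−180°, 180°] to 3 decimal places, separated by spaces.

wrist centre = target − a_3·(cos φ, sin φ) = (10.4146, 1.4146)
cos θ_2 = (110.4643−9²−2²)/(2·9·2) = 0.7073; θ_2 = 44.9809° (elbow-up)
β = atan2(1.4146,10.4146) = 7.7349°; ψ = atan2(1.4137,10.4147) = 7.7304°
θ_1 = β − ψ = 0.0046°
θ_3 = φ − θ_1 − θ_2 = 0.0146° (wrapped to (-180°,180°])

0.005 44.981 0.015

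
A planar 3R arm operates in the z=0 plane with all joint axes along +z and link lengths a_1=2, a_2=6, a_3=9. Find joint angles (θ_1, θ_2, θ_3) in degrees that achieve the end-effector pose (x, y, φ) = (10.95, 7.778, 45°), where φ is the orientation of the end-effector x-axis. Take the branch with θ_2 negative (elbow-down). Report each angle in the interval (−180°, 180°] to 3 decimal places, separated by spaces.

134.990 -134.994 45.004

wrist centre = target − a_3·(cos φ, sin φ) = (4.5860, 1.4140)
cos θ_2 = (23.0313−2²−6²)/(2·2·6) = -0.7070; θ_2 = -134.9938° (elbow-down)
β = atan2(1.4140,4.5860) = 17.1364°; ψ = atan2(-4.2431,-2.2422) = -117.8534°
θ_1 = β − ψ = 134.9898°
θ_3 = φ − θ_1 − θ_2 = 45.0041° (wrapped to (-180°,180°])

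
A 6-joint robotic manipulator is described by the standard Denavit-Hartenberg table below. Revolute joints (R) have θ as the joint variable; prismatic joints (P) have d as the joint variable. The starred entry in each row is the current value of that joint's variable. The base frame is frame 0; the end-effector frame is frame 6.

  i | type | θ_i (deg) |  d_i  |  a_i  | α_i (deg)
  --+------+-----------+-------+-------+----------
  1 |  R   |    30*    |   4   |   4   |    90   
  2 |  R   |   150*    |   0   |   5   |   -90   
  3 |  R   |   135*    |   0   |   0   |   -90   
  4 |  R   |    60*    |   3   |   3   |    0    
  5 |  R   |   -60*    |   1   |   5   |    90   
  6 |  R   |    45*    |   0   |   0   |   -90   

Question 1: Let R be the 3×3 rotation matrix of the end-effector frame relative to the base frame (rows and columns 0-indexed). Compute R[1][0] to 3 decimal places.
0.433

End-effector x-axis (col 0 of R) = (0.7500,0.4330,-0.5000)
R[1][0] = 0.4330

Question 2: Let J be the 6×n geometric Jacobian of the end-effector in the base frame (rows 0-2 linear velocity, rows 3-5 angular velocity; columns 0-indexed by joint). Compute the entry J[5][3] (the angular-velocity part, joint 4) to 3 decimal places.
axis z_3 = (0.8839,-0.3062,-0.3536); lever o_n−o_3 = (5.8096,5.3954,-1.4623)
cross product → J_v[:, 3] = (2.3553,-0.7615,6.5477)
J_ω[:, 3] = z_3
entry J[5][3] = -0.3536

-0.354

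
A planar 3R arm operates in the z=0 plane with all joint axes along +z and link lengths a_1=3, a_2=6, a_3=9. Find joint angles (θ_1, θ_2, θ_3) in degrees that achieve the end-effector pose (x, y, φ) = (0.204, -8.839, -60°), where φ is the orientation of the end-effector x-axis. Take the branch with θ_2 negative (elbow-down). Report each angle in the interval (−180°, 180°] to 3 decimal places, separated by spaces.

wrist centre = target − a_3·(cos φ, sin φ) = (-4.2960, -1.0448)
cos θ_2 = (19.5472−3²−6²)/(2·3·6) = -0.7070; θ_2 = -134.9932° (elbow-down)
β = atan2(-1.0448,-4.2960) = -166.3312°; ψ = atan2(-4.2431,-1.2421) = -106.3169°
θ_1 = β − ψ = -60.0143°
θ_3 = φ − θ_1 − θ_2 = 135.0076° (wrapped to (-180°,180°])

-60.014 -134.993 135.008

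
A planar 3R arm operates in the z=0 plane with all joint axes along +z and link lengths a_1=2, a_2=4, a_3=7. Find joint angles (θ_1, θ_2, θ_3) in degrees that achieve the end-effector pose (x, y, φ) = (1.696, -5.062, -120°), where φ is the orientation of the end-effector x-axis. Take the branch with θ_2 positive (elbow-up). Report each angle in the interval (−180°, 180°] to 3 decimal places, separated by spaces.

wrist centre = target − a_3·(cos φ, sin φ) = (5.1960, 1.0002)
cos θ_2 = (27.9988−2²−4²)/(2·2·4) = 0.4999; θ_2 = 60.0051° (elbow-up)
β = atan2(1.0002,5.1960) = 10.8956°; ψ = atan2(3.4643,3.9997) = 40.8970°
θ_1 = β − ψ = -30.0014°
θ_3 = φ − θ_1 − θ_2 = -150.0037° (wrapped to (-180°,180°])

-30.001 60.005 -150.004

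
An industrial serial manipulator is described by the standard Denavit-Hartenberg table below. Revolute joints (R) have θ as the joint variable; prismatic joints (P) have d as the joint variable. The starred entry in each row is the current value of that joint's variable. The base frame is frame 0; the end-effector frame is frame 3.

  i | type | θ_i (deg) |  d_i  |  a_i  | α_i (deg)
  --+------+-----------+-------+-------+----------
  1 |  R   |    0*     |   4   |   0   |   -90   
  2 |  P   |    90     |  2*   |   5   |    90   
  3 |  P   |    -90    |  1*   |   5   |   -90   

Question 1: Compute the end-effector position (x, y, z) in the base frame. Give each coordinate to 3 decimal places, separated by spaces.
after link 1: o_1 = (0.0000, 0.0000, 4.0000)
after link 2: o_2 = (0.0000, 2.0000, -1.0000)
after link 3: o_3 = (1.0000, -3.0000, -1.0000)

1.000 -3.000 -1.000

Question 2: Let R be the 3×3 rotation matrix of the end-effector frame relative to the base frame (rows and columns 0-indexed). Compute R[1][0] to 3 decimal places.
End-effector x-axis (col 0 of R) = (0.0000,-1.0000,-0.0000)
R[1][0] = -1.0000

-1.000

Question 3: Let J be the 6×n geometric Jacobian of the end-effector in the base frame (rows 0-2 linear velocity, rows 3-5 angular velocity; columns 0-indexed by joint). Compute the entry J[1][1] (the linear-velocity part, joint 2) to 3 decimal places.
1.000

prismatic axis z_1 = (0.0000,1.0000,0.0000)
J_v[:, 1] = z_1; J_ω[:, 1] = (0,0,0)
entry J[1][1] = 1.0000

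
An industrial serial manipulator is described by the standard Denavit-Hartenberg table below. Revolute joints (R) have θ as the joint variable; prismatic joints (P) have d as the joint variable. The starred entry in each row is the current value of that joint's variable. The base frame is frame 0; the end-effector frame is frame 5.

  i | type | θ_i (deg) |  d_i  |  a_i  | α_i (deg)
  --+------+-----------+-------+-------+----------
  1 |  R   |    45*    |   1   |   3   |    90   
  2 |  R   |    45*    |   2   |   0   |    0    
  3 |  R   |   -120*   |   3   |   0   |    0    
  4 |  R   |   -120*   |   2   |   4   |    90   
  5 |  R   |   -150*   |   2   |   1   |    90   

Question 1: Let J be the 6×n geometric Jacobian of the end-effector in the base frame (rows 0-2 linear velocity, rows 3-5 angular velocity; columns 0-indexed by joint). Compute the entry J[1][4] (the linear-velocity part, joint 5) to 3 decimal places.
0.271

axis z_4 = (0.1830,0.1830,0.9659); lever o_n−o_4 = (0.6040,1.3111,1.7077)
cross product → J_v[:, 4] = (-0.9539,0.2709,0.1294)
J_ω[:, 4] = z_4
entry J[1][4] = 0.2709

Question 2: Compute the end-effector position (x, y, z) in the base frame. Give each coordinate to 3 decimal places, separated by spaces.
4.943 -4.249 3.743

after link 1: o_1 = (2.1213, 2.1213, 1.0000)
after link 2: o_2 = (3.5355, 0.7071, 1.0000)
after link 3: o_3 = (5.6569, -1.4142, 1.0000)
after link 4: o_4 = (4.3390, -5.5605, 2.0353)
after link 5: o_5 = (4.9430, -4.2494, 3.7430)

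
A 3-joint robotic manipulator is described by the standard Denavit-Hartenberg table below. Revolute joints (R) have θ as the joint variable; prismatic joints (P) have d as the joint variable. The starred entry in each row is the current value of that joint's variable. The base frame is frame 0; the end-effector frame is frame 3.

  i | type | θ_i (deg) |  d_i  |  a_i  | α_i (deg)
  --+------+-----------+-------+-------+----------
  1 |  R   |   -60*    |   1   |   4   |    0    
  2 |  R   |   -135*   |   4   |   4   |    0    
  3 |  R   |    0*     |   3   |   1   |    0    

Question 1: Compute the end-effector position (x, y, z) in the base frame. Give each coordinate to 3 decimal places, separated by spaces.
-2.830 -2.170 8.000

after link 1: o_1 = (2.0000, -3.4641, 1.0000)
after link 2: o_2 = (-1.8637, -2.4288, 5.0000)
after link 3: o_3 = (-2.8296, -2.1700, 8.0000)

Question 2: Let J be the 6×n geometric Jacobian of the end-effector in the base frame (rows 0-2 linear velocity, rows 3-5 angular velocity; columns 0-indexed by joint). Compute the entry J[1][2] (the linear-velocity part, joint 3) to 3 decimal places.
axis z_2 = (0.0000,0.0000,1.0000); lever o_n−o_2 = (-0.9659,0.2588,3.0000)
cross product → J_v[:, 2] = (-0.2588,-0.9659,0.0000)
J_ω[:, 2] = z_2
entry J[1][2] = -0.9659

-0.966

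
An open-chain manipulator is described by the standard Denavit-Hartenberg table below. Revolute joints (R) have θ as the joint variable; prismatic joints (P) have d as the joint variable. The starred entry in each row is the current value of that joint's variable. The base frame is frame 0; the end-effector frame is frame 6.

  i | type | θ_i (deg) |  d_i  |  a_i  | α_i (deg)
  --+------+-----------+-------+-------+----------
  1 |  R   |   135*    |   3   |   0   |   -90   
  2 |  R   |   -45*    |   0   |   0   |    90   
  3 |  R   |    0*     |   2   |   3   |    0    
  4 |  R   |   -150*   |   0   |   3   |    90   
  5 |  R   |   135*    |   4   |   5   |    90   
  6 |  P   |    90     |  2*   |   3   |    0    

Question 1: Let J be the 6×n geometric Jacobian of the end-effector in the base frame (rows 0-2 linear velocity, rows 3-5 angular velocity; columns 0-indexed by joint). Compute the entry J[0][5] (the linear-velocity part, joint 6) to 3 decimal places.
prismatic axis z_5 = (0.9097,-0.4097,0.0670)
J_v[:, 5] = z_5; J_ω[:, 5] = (0,0,0)
entry J[0][5] = 0.9097

0.910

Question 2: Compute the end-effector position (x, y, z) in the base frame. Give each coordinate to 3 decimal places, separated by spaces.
after link 1: o_1 = (0.0000, 0.0000, 3.0000)
after link 2: o_2 = (0.0000, 0.0000, 3.0000)
after link 3: o_3 = (-0.5000, 0.5000, 6.5355)
after link 4: o_4 = (1.8597, 0.2616, 4.6984)
after link 5: o_5 = (-0.6030, -4.6747, 7.9493)
after link 6: o_6 = (0.1294, -8.0813, 7.0226)

0.129 -8.081 7.023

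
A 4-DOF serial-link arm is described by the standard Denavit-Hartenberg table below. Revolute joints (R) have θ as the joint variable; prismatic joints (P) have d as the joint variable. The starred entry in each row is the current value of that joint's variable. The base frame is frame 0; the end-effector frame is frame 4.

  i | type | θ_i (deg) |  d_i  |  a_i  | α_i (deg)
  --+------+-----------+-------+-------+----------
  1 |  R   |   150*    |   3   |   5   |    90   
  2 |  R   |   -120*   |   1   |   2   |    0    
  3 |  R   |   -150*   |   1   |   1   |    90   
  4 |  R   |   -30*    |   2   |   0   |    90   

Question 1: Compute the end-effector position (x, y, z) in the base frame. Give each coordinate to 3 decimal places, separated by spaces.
after link 1: o_1 = (-4.3301, 2.5000, 3.0000)
after link 2: o_2 = (-2.9641, 2.8660, 1.2679)
after link 3: o_3 = (-2.4641, 3.7321, 2.2679)
after link 4: o_4 = (-4.1962, 4.7321, 2.2679)

-4.196 4.732 2.268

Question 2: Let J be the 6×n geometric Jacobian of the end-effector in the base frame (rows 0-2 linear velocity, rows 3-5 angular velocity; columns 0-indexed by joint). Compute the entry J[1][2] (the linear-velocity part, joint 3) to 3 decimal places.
axis z_2 = (0.5000,0.8660,0.0000); lever o_n−o_2 = (-1.2321,1.8660,1.0000)
cross product → J_v[:, 2] = (0.8660,-0.5000,2.0000)
J_ω[:, 2] = z_2
entry J[1][2] = -0.5000

-0.500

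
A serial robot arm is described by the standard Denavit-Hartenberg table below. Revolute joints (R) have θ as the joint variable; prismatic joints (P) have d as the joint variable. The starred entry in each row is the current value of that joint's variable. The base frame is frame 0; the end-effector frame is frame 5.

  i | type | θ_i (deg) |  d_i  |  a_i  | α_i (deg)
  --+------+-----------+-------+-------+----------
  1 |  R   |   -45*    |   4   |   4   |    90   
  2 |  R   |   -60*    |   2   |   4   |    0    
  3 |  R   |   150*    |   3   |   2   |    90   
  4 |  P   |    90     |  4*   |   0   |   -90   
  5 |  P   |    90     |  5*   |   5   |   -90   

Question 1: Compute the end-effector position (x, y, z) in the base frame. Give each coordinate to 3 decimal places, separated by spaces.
after link 1: o_1 = (2.8284, -2.8284, 4.0000)
after link 2: o_2 = (2.8284, -5.6569, 0.5359)
after link 3: o_3 = (0.7071, -7.7782, 2.5359)
after link 4: o_4 = (3.5355, -10.6066, 2.5359)
after link 5: o_5 = (0.0000, -7.0711, -2.4641)

0.000 -7.071 -2.464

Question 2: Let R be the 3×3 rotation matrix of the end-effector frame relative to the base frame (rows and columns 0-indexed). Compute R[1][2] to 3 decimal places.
End-effector z-axis (col 2 of R) = (0.7071,0.7071,-0.0000)
R[1][2] = 0.7071

0.707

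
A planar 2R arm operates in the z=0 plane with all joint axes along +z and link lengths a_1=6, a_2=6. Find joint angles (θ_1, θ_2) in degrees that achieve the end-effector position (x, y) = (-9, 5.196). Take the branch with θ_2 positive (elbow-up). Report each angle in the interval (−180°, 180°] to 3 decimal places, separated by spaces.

cos θ_2 = (107.9984−6²−6²)/(2·6·6) = 0.5000; θ_2 = 60.0015° (elbow-up)
β = atan2(5.1960,-9.0000) = 150.0007°; ψ = atan2(5.1962,8.9999) = 30.0007°
θ_1 = β − ψ = 120.0000°

120.000 60.001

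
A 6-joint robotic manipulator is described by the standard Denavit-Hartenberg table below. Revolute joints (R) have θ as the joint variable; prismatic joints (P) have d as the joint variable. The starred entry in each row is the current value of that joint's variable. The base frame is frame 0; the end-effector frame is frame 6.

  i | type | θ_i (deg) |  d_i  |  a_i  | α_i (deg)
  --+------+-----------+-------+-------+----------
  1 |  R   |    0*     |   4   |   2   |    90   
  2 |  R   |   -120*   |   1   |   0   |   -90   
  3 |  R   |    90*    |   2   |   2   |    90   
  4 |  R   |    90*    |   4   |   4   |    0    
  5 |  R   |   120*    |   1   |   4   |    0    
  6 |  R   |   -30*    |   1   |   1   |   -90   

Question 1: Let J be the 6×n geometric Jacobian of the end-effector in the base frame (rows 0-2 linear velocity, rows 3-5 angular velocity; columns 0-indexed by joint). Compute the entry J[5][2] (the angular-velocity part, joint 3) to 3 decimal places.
axis z_2 = (0.8660,-0.0000,-0.5000); lever o_n−o_2 = (0.4641,-2.4641,-7.1962)
cross product → J_v[:, 2] = (-1.2321,6.0000,-2.1340)
J_ω[:, 2] = z_2
entry J[5][2] = -0.5000

-0.500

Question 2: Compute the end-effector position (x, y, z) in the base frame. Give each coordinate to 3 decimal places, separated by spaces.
after link 1: o_1 = (2.0000, 0.0000, 4.0000)
after link 2: o_2 = (2.0000, -1.0000, 4.0000)
after link 3: o_3 = (3.7321, 1.0000, 3.0000)
after link 4: o_4 = (5.1962, 1.0000, -2.4641)
after link 5: o_5 = (2.9641, -2.4641, -2.3301)
after link 6: o_6 = (2.4641, -3.4641, -3.1962)

2.464 -3.464 -3.196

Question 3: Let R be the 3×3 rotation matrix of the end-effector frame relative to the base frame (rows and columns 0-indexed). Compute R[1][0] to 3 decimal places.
End-effector x-axis (col 0 of R) = (0.0000,-1.0000,0.0000)
R[1][0] = -1.0000

-1.000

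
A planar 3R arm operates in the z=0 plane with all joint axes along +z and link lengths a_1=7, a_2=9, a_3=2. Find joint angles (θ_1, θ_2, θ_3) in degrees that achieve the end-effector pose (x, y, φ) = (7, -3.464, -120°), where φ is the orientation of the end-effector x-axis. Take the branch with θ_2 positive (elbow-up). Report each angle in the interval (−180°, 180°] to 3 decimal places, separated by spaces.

wrist centre = target − a_3·(cos φ, sin φ) = (8.0000, -1.7319)
cos θ_2 = (66.9996−7²−9²)/(2·7·9) = -0.5000; θ_2 = 120.0002° (elbow-up)
β = atan2(-1.7319,8.0000) = -12.2157°; ψ = atan2(7.7942,2.5000) = 72.2165°
θ_1 = β − ψ = -84.4321°
θ_3 = φ − θ_1 − θ_2 = -155.5680° (wrapped to (-180°,180°])

-84.432 120.000 -155.568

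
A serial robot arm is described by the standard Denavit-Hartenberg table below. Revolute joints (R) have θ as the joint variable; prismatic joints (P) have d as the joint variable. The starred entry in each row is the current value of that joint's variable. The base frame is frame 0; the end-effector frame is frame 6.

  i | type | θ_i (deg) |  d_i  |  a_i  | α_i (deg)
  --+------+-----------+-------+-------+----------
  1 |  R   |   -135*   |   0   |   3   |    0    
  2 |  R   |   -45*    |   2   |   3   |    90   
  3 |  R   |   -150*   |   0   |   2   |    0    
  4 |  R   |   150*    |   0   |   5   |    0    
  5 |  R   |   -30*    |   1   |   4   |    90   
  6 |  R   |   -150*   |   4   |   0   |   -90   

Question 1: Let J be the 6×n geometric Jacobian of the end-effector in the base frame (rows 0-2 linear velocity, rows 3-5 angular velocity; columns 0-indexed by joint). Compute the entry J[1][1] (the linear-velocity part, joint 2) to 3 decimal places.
-7.732

axis z_1 = (0.0000,0.0000,1.0000); lever o_n−o_1 = (-7.7321,1.0000,-4.4641)
cross product → J_v[:, 1] = (-1.0000,-7.7321,0.0000)
J_ω[:, 1] = z_1
entry J[1][1] = -7.7321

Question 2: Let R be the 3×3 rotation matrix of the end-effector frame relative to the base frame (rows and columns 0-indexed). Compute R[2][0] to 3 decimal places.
End-effector x-axis (col 0 of R) = (0.7500,-0.5000,0.4330)
R[2][0] = 0.4330

0.433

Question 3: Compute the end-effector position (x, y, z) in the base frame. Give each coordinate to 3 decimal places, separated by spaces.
-9.853 -1.121 -4.464

after link 1: o_1 = (-2.1213, -2.1213, 0.0000)
after link 2: o_2 = (-5.1213, -2.1213, 2.0000)
after link 3: o_3 = (-3.3893, -2.1213, 1.0000)
after link 4: o_4 = (-8.3893, -2.1213, 1.0000)
after link 5: o_5 = (-11.8534, -1.1213, -1.0000)
after link 6: o_6 = (-9.8534, -1.1213, -4.4641)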